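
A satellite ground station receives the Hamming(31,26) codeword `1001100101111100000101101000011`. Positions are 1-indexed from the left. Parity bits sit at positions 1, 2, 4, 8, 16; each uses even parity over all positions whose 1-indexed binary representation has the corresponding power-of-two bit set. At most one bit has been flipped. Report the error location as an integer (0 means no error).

s1: b1⊕b3⊕b5⊕b7⊕b9⊕b11⊕b13⊕b15⊕b17⊕b19⊕b21⊕b23⊕b25⊕b27⊕b29⊕b31 = 1⊕0⊕1⊕0⊕0⊕1⊕1⊕0⊕0⊕0⊕0⊕1⊕1⊕0⊕0⊕1 = 1
s2: b2⊕b3⊕b6⊕b7⊕b10⊕b11⊕b14⊕b15⊕b18⊕b19⊕b22⊕b23⊕b26⊕b27⊕b30⊕b31 = 0⊕0⊕0⊕0⊕1⊕1⊕1⊕0⊕0⊕0⊕1⊕1⊕0⊕0⊕1⊕1 = 1
s4: b4⊕b5⊕b6⊕b7⊕b12⊕b13⊕b14⊕b15⊕b20⊕b21⊕b22⊕b23⊕b28⊕b29⊕b30⊕b31 = 1⊕1⊕0⊕0⊕1⊕1⊕1⊕0⊕1⊕0⊕1⊕1⊕0⊕0⊕1⊕1 = 0
s8: b8⊕b9⊕b10⊕b11⊕b12⊕b13⊕b14⊕b15⊕b24⊕b25⊕b26⊕b27⊕b28⊕b29⊕b30⊕b31 = 1⊕0⊕1⊕1⊕1⊕1⊕1⊕0⊕0⊕1⊕0⊕0⊕0⊕0⊕1⊕1 = 1
s16: b16⊕b17⊕b18⊕b19⊕b20⊕b21⊕b22⊕b23⊕b24⊕b25⊕b26⊕b27⊕b28⊕b29⊕b30⊕b31 = 0⊕0⊕0⊕0⊕1⊕0⊕1⊕1⊕0⊕1⊕0⊕0⊕0⊕0⊕1⊕1 = 0
Syndrome (s16...s1) = 01011 → position 11.

11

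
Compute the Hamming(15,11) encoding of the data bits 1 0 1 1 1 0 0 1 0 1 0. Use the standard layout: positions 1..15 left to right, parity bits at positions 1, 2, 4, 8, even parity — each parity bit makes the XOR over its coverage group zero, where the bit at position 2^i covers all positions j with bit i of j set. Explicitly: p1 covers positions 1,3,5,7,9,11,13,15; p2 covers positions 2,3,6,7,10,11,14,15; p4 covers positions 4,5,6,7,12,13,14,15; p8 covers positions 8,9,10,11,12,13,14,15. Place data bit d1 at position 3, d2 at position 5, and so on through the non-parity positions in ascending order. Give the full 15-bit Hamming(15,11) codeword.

Place data bits at non-power-of-two positions: b3=1, b5=0, b6=1, b7=1, b9=1, b10=0, b11=0, b12=1, b13=0, b14=1, b15=0.
p1 = XOR of data positions {3,5,7,9,11,13,15} = 1⊕0⊕1⊕1⊕0⊕0⊕0 = 1
p2 = XOR of data positions {3,6,7,10,11,14,15} = 1⊕1⊕1⊕0⊕0⊕1⊕0 = 0
p4 = XOR of data positions {5,6,7,12,13,14,15} = 0⊕1⊕1⊕1⊕0⊕1⊕0 = 0
p8 = XOR of data positions {9,10,11,12,13,14,15} = 1⊕0⊕0⊕1⊕0⊕1⊕0 = 1
Codeword b1..b15 = 101001111001010

101001111001010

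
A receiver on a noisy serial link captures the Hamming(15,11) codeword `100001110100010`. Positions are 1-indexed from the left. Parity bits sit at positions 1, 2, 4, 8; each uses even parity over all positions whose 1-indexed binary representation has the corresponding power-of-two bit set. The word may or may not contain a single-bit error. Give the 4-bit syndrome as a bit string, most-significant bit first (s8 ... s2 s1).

s1: b1⊕b3⊕b5⊕b7⊕b9⊕b11⊕b13⊕b15 = 1⊕0⊕0⊕1⊕0⊕0⊕0⊕0 = 0
s2: b2⊕b3⊕b6⊕b7⊕b10⊕b11⊕b14⊕b15 = 0⊕0⊕1⊕1⊕1⊕0⊕1⊕0 = 0
s4: b4⊕b5⊕b6⊕b7⊕b12⊕b13⊕b14⊕b15 = 0⊕0⊕1⊕1⊕0⊕0⊕1⊕0 = 1
s8: b8⊕b9⊕b10⊕b11⊕b12⊕b13⊕b14⊕b15 = 1⊕0⊕1⊕0⊕0⊕0⊕1⊕0 = 1
Syndrome (s8...s1) = 1100 → position 12.

1100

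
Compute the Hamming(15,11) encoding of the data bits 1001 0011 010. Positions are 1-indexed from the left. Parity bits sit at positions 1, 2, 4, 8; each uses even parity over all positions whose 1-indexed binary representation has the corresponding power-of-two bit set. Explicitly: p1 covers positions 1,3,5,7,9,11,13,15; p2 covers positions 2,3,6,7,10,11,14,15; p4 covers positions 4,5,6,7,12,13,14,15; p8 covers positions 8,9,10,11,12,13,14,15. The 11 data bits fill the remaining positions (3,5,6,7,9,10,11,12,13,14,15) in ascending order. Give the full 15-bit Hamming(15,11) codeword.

Place data bits at non-power-of-two positions: b3=1, b5=0, b6=0, b7=1, b9=0, b10=0, b11=1, b12=1, b13=0, b14=1, b15=0.
p1 = XOR of data positions {3,5,7,9,11,13,15} = 1⊕0⊕1⊕0⊕1⊕0⊕0 = 1
p2 = XOR of data positions {3,6,7,10,11,14,15} = 1⊕0⊕1⊕0⊕1⊕1⊕0 = 0
p4 = XOR of data positions {5,6,7,12,13,14,15} = 0⊕0⊕1⊕1⊕0⊕1⊕0 = 1
p8 = XOR of data positions {9,10,11,12,13,14,15} = 0⊕0⊕1⊕1⊕0⊕1⊕0 = 1
Codeword b1..b15 = 101100110011010

101100110011010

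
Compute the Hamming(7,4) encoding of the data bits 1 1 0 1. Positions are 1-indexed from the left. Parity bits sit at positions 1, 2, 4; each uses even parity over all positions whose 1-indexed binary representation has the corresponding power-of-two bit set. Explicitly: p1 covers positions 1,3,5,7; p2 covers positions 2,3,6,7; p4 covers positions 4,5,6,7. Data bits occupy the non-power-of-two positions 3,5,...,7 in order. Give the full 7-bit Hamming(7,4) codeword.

Place data bits at non-power-of-two positions: b3=1, b5=1, b6=0, b7=1.
p1 = XOR of data positions {3,5,7} = 1⊕1⊕1 = 1
p2 = XOR of data positions {3,6,7} = 1⊕0⊕1 = 0
p4 = XOR of data positions {5,6,7} = 1⊕0⊕1 = 0
Codeword b1..b7 = 1010101

1010101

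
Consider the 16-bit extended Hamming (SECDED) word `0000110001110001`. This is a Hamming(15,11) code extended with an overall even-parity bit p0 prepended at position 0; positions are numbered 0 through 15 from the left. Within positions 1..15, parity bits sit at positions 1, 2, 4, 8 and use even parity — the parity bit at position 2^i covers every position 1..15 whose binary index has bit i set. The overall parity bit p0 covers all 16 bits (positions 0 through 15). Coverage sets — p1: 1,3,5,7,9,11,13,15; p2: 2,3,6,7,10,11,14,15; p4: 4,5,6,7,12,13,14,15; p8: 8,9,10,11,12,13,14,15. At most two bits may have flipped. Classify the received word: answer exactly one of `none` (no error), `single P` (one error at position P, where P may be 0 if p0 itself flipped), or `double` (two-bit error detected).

double

s1: b1⊕b3⊕b5⊕b7⊕b9⊕b11⊕b13⊕b15 = 0⊕0⊕1⊕0⊕1⊕1⊕0⊕1 = 0
s2: b2⊕b3⊕b6⊕b7⊕b10⊕b11⊕b14⊕b15 = 0⊕0⊕0⊕0⊕1⊕1⊕0⊕1 = 1
s4: b4⊕b5⊕b6⊕b7⊕b12⊕b13⊕b14⊕b15 = 1⊕1⊕0⊕0⊕0⊕0⊕0⊕1 = 1
s8: b8⊕b9⊕b10⊕b11⊕b12⊕b13⊕b14⊕b15 = 0⊕1⊕1⊕1⊕0⊕0⊕0⊕1 = 0
Syndrome (s8...s1) = 0110 → position 6.
Overall parity (XOR of all 16 bits, including p0): 0⊕0⊕0⊕0⊕1⊕1⊕0⊕0⊕0⊕1⊕1⊕1⊕0⊕0⊕0⊕1 = 0
Overall=0, syndrome position=6 → double-bit error detected (uncorrectable).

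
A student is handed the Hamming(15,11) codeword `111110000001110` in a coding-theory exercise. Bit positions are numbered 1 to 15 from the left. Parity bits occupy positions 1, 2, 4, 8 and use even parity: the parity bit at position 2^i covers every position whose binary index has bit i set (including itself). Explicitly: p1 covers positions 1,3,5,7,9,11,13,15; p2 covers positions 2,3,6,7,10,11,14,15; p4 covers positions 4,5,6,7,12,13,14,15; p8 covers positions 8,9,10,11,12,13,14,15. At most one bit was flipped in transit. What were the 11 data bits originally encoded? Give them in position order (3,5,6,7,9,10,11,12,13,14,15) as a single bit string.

s1: b1⊕b3⊕b5⊕b7⊕b9⊕b11⊕b13⊕b15 = 1⊕1⊕1⊕0⊕0⊕0⊕1⊕0 = 0
s2: b2⊕b3⊕b6⊕b7⊕b10⊕b11⊕b14⊕b15 = 1⊕1⊕0⊕0⊕0⊕0⊕1⊕0 = 1
s4: b4⊕b5⊕b6⊕b7⊕b12⊕b13⊕b14⊕b15 = 1⊕1⊕0⊕0⊕1⊕1⊕1⊕0 = 1
s8: b8⊕b9⊕b10⊕b11⊕b12⊕b13⊕b14⊕b15 = 0⊕0⊕0⊕0⊕1⊕1⊕1⊕0 = 1
Syndrome (s8...s1) = 1110 → position 14.
Flip bit 14: corrected codeword = 111110000001100
Data bits at positions 3,5,6,7,9,10,11,12,13,14,15: 11000001100

11000001100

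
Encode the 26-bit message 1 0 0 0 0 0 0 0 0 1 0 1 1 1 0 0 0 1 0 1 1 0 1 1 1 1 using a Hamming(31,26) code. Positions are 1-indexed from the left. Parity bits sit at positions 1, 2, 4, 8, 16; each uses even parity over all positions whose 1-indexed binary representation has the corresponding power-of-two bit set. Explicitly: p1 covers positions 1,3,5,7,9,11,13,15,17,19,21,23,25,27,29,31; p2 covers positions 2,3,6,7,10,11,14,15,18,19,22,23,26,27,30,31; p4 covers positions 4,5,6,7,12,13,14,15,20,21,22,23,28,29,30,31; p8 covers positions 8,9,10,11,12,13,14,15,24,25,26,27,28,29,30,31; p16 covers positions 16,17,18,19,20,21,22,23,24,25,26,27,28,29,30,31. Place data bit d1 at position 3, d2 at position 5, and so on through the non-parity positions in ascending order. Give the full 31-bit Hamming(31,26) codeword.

1010000100000100111000101101111

Place data bits at non-power-of-two positions: b3=1, b5=0, b6=0, b7=0, b9=0, b10=0, b11=0, b12=0, b13=0, b14=1, b15=0, b17=1, b18=1, b19=1, b20=0, b21=0, b22=0, b23=1, b24=0, b25=1, b26=1, b27=0, b28=1, b29=1, b30=1, b31=1.
p1 = XOR of data positions {3,5,7,9,11,13,15,17,19,21,23,25,27,29,31} = 1⊕0⊕0⊕0⊕0⊕0⊕0⊕1⊕1⊕0⊕1⊕1⊕0⊕1⊕1 = 1
p2 = XOR of data positions {3,6,7,10,11,14,15,18,19,22,23,26,27,30,31} = 1⊕0⊕0⊕0⊕0⊕1⊕0⊕1⊕1⊕0⊕1⊕1⊕0⊕1⊕1 = 0
p4 = XOR of data positions {5,6,7,12,13,14,15,20,21,22,23,28,29,30,31} = 0⊕0⊕0⊕0⊕0⊕1⊕0⊕0⊕0⊕0⊕1⊕1⊕1⊕1⊕1 = 0
p8 = XOR of data positions {9,10,11,12,13,14,15,24,25,26,27,28,29,30,31} = 0⊕0⊕0⊕0⊕0⊕1⊕0⊕0⊕1⊕1⊕0⊕1⊕1⊕1⊕1 = 1
p16 = XOR of data positions {17,18,19,20,21,22,23,24,25,26,27,28,29,30,31} = 1⊕1⊕1⊕0⊕0⊕0⊕1⊕0⊕1⊕1⊕0⊕1⊕1⊕1⊕1 = 0
Codeword b1..b31 = 1010000100000100111000101101111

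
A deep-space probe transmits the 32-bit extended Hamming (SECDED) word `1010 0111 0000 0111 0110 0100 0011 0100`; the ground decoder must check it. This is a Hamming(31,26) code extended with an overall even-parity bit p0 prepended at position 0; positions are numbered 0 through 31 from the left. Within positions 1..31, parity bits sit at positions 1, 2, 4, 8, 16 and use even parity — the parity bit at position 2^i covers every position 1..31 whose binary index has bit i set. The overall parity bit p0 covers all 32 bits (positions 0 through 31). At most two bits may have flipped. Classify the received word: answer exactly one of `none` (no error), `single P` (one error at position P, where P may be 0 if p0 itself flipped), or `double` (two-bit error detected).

none

s1: b1⊕b3⊕b5⊕b7⊕b9⊕b11⊕b13⊕b15⊕b17⊕b19⊕b21⊕b23⊕b25⊕b27⊕b29⊕b31 = 0⊕0⊕1⊕1⊕0⊕0⊕1⊕1⊕1⊕0⊕1⊕0⊕0⊕1⊕1⊕0 = 0
s2: b2⊕b3⊕b6⊕b7⊕b10⊕b11⊕b14⊕b15⊕b18⊕b19⊕b22⊕b23⊕b26⊕b27⊕b30⊕b31 = 1⊕0⊕1⊕1⊕0⊕0⊕1⊕1⊕1⊕0⊕0⊕0⊕1⊕1⊕0⊕0 = 0
s4: b4⊕b5⊕b6⊕b7⊕b12⊕b13⊕b14⊕b15⊕b20⊕b21⊕b22⊕b23⊕b28⊕b29⊕b30⊕b31 = 0⊕1⊕1⊕1⊕0⊕1⊕1⊕1⊕0⊕1⊕0⊕0⊕0⊕1⊕0⊕0 = 0
s8: b8⊕b9⊕b10⊕b11⊕b12⊕b13⊕b14⊕b15⊕b24⊕b25⊕b26⊕b27⊕b28⊕b29⊕b30⊕b31 = 0⊕0⊕0⊕0⊕0⊕1⊕1⊕1⊕0⊕0⊕1⊕1⊕0⊕1⊕0⊕0 = 0
s16: b16⊕b17⊕b18⊕b19⊕b20⊕b21⊕b22⊕b23⊕b24⊕b25⊕b26⊕b27⊕b28⊕b29⊕b30⊕b31 = 0⊕1⊕1⊕0⊕0⊕1⊕0⊕0⊕0⊕0⊕1⊕1⊕0⊕1⊕0⊕0 = 0
Syndrome (s16...s1) = 00000 → position 0 (no error).
Overall parity (XOR of all 32 bits, including p0): 1⊕0⊕1⊕0⊕0⊕1⊕1⊕1⊕0⊕0⊕0⊕0⊕0⊕1⊕1⊕1⊕0⊕1⊕1⊕0⊕0⊕1⊕0⊕0⊕0⊕0⊕1⊕1⊕0⊕1⊕0⊕0 = 0
Overall=0, syndrome position=0 → no error.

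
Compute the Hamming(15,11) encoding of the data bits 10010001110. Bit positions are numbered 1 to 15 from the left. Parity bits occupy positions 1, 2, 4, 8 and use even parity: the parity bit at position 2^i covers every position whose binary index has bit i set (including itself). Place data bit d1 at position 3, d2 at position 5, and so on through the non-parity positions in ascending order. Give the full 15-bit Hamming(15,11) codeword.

111000110001110

Place data bits at non-power-of-two positions: b3=1, b5=0, b6=0, b7=1, b9=0, b10=0, b11=0, b12=1, b13=1, b14=1, b15=0.
p1 = XOR of data positions {3,5,7,9,11,13,15} = 1⊕0⊕1⊕0⊕0⊕1⊕0 = 1
p2 = XOR of data positions {3,6,7,10,11,14,15} = 1⊕0⊕1⊕0⊕0⊕1⊕0 = 1
p4 = XOR of data positions {5,6,7,12,13,14,15} = 0⊕0⊕1⊕1⊕1⊕1⊕0 = 0
p8 = XOR of data positions {9,10,11,12,13,14,15} = 0⊕0⊕0⊕1⊕1⊕1⊕0 = 1
Codeword b1..b15 = 111000110001110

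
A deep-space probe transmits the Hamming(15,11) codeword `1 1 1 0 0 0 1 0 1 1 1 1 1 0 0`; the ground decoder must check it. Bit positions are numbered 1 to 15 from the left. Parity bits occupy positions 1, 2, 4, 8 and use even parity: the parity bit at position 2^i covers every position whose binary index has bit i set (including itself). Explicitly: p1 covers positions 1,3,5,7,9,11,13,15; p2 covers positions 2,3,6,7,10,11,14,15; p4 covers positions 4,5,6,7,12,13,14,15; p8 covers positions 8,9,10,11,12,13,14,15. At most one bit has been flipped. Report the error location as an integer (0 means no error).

14

s1: b1⊕b3⊕b5⊕b7⊕b9⊕b11⊕b13⊕b15 = 1⊕1⊕0⊕1⊕1⊕1⊕1⊕0 = 0
s2: b2⊕b3⊕b6⊕b7⊕b10⊕b11⊕b14⊕b15 = 1⊕1⊕0⊕1⊕1⊕1⊕0⊕0 = 1
s4: b4⊕b5⊕b6⊕b7⊕b12⊕b13⊕b14⊕b15 = 0⊕0⊕0⊕1⊕1⊕1⊕0⊕0 = 1
s8: b8⊕b9⊕b10⊕b11⊕b12⊕b13⊕b14⊕b15 = 0⊕1⊕1⊕1⊕1⊕1⊕0⊕0 = 1
Syndrome (s8...s1) = 1110 → position 14.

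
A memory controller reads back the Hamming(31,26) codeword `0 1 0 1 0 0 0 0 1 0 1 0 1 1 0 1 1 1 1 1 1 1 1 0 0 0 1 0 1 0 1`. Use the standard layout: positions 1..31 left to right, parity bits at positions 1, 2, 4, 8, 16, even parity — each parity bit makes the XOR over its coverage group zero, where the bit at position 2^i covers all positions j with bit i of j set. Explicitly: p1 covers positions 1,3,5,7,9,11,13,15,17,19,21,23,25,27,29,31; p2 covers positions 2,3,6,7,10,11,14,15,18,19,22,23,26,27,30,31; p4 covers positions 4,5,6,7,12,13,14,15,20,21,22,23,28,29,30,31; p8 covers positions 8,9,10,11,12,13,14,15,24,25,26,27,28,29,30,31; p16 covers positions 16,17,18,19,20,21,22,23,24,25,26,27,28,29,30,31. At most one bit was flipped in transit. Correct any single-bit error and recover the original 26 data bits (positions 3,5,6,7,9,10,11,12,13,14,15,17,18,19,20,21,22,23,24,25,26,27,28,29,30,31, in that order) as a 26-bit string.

00001010110111111100010111

s1: b1⊕b3⊕b5⊕b7⊕b9⊕b11⊕b13⊕b15⊕b17⊕b19⊕b21⊕b23⊕b25⊕b27⊕b29⊕b31 = 0⊕0⊕0⊕0⊕1⊕1⊕1⊕0⊕1⊕1⊕1⊕1⊕0⊕1⊕1⊕1 = 0
s2: b2⊕b3⊕b6⊕b7⊕b10⊕b11⊕b14⊕b15⊕b18⊕b19⊕b22⊕b23⊕b26⊕b27⊕b30⊕b31 = 1⊕0⊕0⊕0⊕0⊕1⊕1⊕0⊕1⊕1⊕1⊕1⊕0⊕1⊕0⊕1 = 1
s4: b4⊕b5⊕b6⊕b7⊕b12⊕b13⊕b14⊕b15⊕b20⊕b21⊕b22⊕b23⊕b28⊕b29⊕b30⊕b31 = 1⊕0⊕0⊕0⊕0⊕1⊕1⊕0⊕1⊕1⊕1⊕1⊕0⊕1⊕0⊕1 = 1
s8: b8⊕b9⊕b10⊕b11⊕b12⊕b13⊕b14⊕b15⊕b24⊕b25⊕b26⊕b27⊕b28⊕b29⊕b30⊕b31 = 0⊕1⊕0⊕1⊕0⊕1⊕1⊕0⊕0⊕0⊕0⊕1⊕0⊕1⊕0⊕1 = 1
s16: b16⊕b17⊕b18⊕b19⊕b20⊕b21⊕b22⊕b23⊕b24⊕b25⊕b26⊕b27⊕b28⊕b29⊕b30⊕b31 = 1⊕1⊕1⊕1⊕1⊕1⊕1⊕1⊕0⊕0⊕0⊕1⊕0⊕1⊕0⊕1 = 1
Syndrome (s16...s1) = 11110 → position 30.
Flip bit 30: corrected codeword = 0101000010101101111111100010111
Data bits at positions 3,5,6,7,9,10,11,12,13,14,15,17,18,19,20,21,22,23,24,25,26,27,28,29,30,31: 00001010110111111100010111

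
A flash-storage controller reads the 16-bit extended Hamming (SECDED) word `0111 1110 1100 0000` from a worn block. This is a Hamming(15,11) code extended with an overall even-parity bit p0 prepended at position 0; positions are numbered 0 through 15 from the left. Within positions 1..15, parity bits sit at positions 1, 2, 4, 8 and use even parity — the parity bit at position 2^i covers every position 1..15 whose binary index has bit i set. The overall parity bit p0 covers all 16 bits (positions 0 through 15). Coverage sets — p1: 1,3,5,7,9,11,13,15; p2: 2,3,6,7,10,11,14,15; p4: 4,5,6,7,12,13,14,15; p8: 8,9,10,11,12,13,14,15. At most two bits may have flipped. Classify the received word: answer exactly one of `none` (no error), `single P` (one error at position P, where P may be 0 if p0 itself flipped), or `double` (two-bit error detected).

double

s1: b1⊕b3⊕b5⊕b7⊕b9⊕b11⊕b13⊕b15 = 1⊕1⊕1⊕0⊕1⊕0⊕0⊕0 = 0
s2: b2⊕b3⊕b6⊕b7⊕b10⊕b11⊕b14⊕b15 = 1⊕1⊕1⊕0⊕0⊕0⊕0⊕0 = 1
s4: b4⊕b5⊕b6⊕b7⊕b12⊕b13⊕b14⊕b15 = 1⊕1⊕1⊕0⊕0⊕0⊕0⊕0 = 1
s8: b8⊕b9⊕b10⊕b11⊕b12⊕b13⊕b14⊕b15 = 1⊕1⊕0⊕0⊕0⊕0⊕0⊕0 = 0
Syndrome (s8...s1) = 0110 → position 6.
Overall parity (XOR of all 16 bits, including p0): 0⊕1⊕1⊕1⊕1⊕1⊕1⊕0⊕1⊕1⊕0⊕0⊕0⊕0⊕0⊕0 = 0
Overall=0, syndrome position=6 → double-bit error detected (uncorrectable).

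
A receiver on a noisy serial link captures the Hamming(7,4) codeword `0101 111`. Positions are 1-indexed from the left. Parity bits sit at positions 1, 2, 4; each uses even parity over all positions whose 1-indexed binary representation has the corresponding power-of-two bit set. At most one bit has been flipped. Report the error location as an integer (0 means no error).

2

s1: b1⊕b3⊕b5⊕b7 = 0⊕0⊕1⊕1 = 0
s2: b2⊕b3⊕b6⊕b7 = 1⊕0⊕1⊕1 = 1
s4: b4⊕b5⊕b6⊕b7 = 1⊕1⊕1⊕1 = 0
Syndrome (s4...s1) = 010 → position 2.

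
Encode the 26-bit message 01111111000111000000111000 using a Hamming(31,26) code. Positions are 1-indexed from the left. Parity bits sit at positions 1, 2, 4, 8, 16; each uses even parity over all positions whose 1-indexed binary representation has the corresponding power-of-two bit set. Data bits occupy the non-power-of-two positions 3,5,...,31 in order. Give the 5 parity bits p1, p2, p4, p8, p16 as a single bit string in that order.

10110

Place data bits at non-power-of-two positions: b3=0, b5=1, b6=1, b7=1, b9=1, b10=1, b11=1, b12=1, b13=0, b14=0, b15=0, b17=1, b18=1, b19=1, b20=0, b21=0, b22=0, b23=0, b24=0, b25=0, b26=1, b27=1, b28=1, b29=0, b30=0, b31=0.
p1 = XOR of data positions {3,5,7,9,11,13,15,17,19,21,23,25,27,29,31} = 0⊕1⊕1⊕1⊕1⊕0⊕0⊕1⊕1⊕0⊕0⊕0⊕1⊕0⊕0 = 1
p2 = XOR of data positions {3,6,7,10,11,14,15,18,19,22,23,26,27,30,31} = 0⊕1⊕1⊕1⊕1⊕0⊕0⊕1⊕1⊕0⊕0⊕1⊕1⊕0⊕0 = 0
p4 = XOR of data positions {5,6,7,12,13,14,15,20,21,22,23,28,29,30,31} = 1⊕1⊕1⊕1⊕0⊕0⊕0⊕0⊕0⊕0⊕0⊕1⊕0⊕0⊕0 = 1
p8 = XOR of data positions {9,10,11,12,13,14,15,24,25,26,27,28,29,30,31} = 1⊕1⊕1⊕1⊕0⊕0⊕0⊕0⊕0⊕1⊕1⊕1⊕0⊕0⊕0 = 1
p16 = XOR of data positions {17,18,19,20,21,22,23,24,25,26,27,28,29,30,31} = 1⊕1⊕1⊕0⊕0⊕0⊕0⊕0⊕0⊕1⊕1⊕1⊕0⊕0⊕0 = 0
Parity bits p1,p2,p4,p8,p16 = 10110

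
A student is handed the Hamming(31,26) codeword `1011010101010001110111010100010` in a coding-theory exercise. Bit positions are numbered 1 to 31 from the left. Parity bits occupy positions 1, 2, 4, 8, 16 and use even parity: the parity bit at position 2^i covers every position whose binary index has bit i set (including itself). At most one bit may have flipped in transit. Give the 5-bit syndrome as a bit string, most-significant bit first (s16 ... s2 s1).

10110

s1: b1⊕b3⊕b5⊕b7⊕b9⊕b11⊕b13⊕b15⊕b17⊕b19⊕b21⊕b23⊕b25⊕b27⊕b29⊕b31 = 1⊕1⊕0⊕0⊕0⊕0⊕0⊕0⊕1⊕0⊕1⊕0⊕0⊕0⊕0⊕0 = 0
s2: b2⊕b3⊕b6⊕b7⊕b10⊕b11⊕b14⊕b15⊕b18⊕b19⊕b22⊕b23⊕b26⊕b27⊕b30⊕b31 = 0⊕1⊕1⊕0⊕1⊕0⊕0⊕0⊕1⊕0⊕1⊕0⊕1⊕0⊕1⊕0 = 1
s4: b4⊕b5⊕b6⊕b7⊕b12⊕b13⊕b14⊕b15⊕b20⊕b21⊕b22⊕b23⊕b28⊕b29⊕b30⊕b31 = 1⊕0⊕1⊕0⊕1⊕0⊕0⊕0⊕1⊕1⊕1⊕0⊕0⊕0⊕1⊕0 = 1
s8: b8⊕b9⊕b10⊕b11⊕b12⊕b13⊕b14⊕b15⊕b24⊕b25⊕b26⊕b27⊕b28⊕b29⊕b30⊕b31 = 1⊕0⊕1⊕0⊕1⊕0⊕0⊕0⊕1⊕0⊕1⊕0⊕0⊕0⊕1⊕0 = 0
s16: b16⊕b17⊕b18⊕b19⊕b20⊕b21⊕b22⊕b23⊕b24⊕b25⊕b26⊕b27⊕b28⊕b29⊕b30⊕b31 = 1⊕1⊕1⊕0⊕1⊕1⊕1⊕0⊕1⊕0⊕1⊕0⊕0⊕0⊕1⊕0 = 1
Syndrome (s16...s1) = 10110 → position 22.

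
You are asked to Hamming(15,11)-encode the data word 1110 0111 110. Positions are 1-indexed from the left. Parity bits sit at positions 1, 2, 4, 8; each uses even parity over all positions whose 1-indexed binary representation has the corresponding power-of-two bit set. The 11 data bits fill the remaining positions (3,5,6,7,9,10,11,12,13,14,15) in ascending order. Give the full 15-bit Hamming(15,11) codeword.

Place data bits at non-power-of-two positions: b3=1, b5=1, b6=1, b7=0, b9=0, b10=1, b11=1, b12=1, b13=1, b14=1, b15=0.
p1 = XOR of data positions {3,5,7,9,11,13,15} = 1⊕1⊕0⊕0⊕1⊕1⊕0 = 0
p2 = XOR of data positions {3,6,7,10,11,14,15} = 1⊕1⊕0⊕1⊕1⊕1⊕0 = 1
p4 = XOR of data positions {5,6,7,12,13,14,15} = 1⊕1⊕0⊕1⊕1⊕1⊕0 = 1
p8 = XOR of data positions {9,10,11,12,13,14,15} = 0⊕1⊕1⊕1⊕1⊕1⊕0 = 1
Codeword b1..b15 = 011111010111110

011111010111110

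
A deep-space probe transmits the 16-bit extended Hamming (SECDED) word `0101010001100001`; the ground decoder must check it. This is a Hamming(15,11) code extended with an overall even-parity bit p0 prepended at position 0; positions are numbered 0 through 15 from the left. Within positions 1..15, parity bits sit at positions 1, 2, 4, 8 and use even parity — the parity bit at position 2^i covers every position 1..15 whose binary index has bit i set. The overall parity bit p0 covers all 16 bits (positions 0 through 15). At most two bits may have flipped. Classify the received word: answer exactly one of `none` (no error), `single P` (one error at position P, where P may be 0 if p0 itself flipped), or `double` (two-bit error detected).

double

s1: b1⊕b3⊕b5⊕b7⊕b9⊕b11⊕b13⊕b15 = 1⊕1⊕1⊕0⊕1⊕0⊕0⊕1 = 1
s2: b2⊕b3⊕b6⊕b7⊕b10⊕b11⊕b14⊕b15 = 0⊕1⊕0⊕0⊕1⊕0⊕0⊕1 = 1
s4: b4⊕b5⊕b6⊕b7⊕b12⊕b13⊕b14⊕b15 = 0⊕1⊕0⊕0⊕0⊕0⊕0⊕1 = 0
s8: b8⊕b9⊕b10⊕b11⊕b12⊕b13⊕b14⊕b15 = 0⊕1⊕1⊕0⊕0⊕0⊕0⊕1 = 1
Syndrome (s8...s1) = 1011 → position 11.
Overall parity (XOR of all 16 bits, including p0): 0⊕1⊕0⊕1⊕0⊕1⊕0⊕0⊕0⊕1⊕1⊕0⊕0⊕0⊕0⊕1 = 0
Overall=0, syndrome position=11 → double-bit error detected (uncorrectable).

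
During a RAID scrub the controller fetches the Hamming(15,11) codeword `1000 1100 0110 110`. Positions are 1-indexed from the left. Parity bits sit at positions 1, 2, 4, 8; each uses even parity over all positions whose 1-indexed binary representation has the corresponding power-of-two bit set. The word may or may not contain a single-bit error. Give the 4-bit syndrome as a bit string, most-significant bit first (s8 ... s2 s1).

s1: b1⊕b3⊕b5⊕b7⊕b9⊕b11⊕b13⊕b15 = 1⊕0⊕1⊕0⊕0⊕1⊕1⊕0 = 0
s2: b2⊕b3⊕b6⊕b7⊕b10⊕b11⊕b14⊕b15 = 0⊕0⊕1⊕0⊕1⊕1⊕1⊕0 = 0
s4: b4⊕b5⊕b6⊕b7⊕b12⊕b13⊕b14⊕b15 = 0⊕1⊕1⊕0⊕0⊕1⊕1⊕0 = 0
s8: b8⊕b9⊕b10⊕b11⊕b12⊕b13⊕b14⊕b15 = 0⊕0⊕1⊕1⊕0⊕1⊕1⊕0 = 0
Syndrome (s8...s1) = 0000 → position 0 (no error).

0000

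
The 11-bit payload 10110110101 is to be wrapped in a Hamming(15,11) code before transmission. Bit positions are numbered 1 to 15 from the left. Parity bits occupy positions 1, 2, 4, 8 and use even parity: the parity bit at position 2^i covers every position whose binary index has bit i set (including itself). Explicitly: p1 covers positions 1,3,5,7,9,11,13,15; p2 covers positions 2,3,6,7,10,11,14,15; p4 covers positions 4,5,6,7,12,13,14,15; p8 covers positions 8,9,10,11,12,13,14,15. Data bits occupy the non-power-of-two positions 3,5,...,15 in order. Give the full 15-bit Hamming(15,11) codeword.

Place data bits at non-power-of-two positions: b3=1, b5=0, b6=1, b7=1, b9=0, b10=1, b11=1, b12=0, b13=1, b14=0, b15=1.
p1 = XOR of data positions {3,5,7,9,11,13,15} = 1⊕0⊕1⊕0⊕1⊕1⊕1 = 1
p2 = XOR of data positions {3,6,7,10,11,14,15} = 1⊕1⊕1⊕1⊕1⊕0⊕1 = 0
p4 = XOR of data positions {5,6,7,12,13,14,15} = 0⊕1⊕1⊕0⊕1⊕0⊕1 = 0
p8 = XOR of data positions {9,10,11,12,13,14,15} = 0⊕1⊕1⊕0⊕1⊕0⊕1 = 0
Codeword b1..b15 = 101001100110101

101001100110101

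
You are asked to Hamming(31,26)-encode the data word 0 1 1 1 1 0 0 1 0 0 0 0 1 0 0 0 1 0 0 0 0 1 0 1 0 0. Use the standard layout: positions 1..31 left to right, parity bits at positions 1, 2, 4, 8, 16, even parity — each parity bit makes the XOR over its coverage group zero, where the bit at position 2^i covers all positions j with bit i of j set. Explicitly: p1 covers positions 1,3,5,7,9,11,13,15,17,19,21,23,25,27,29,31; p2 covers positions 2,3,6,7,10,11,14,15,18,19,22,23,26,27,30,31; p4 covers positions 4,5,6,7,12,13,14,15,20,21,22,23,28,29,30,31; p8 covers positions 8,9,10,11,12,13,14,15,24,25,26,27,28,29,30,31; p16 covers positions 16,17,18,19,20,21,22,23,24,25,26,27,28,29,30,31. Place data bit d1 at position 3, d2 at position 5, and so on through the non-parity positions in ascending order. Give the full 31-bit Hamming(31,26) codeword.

1100111010010000010001000010100

Place data bits at non-power-of-two positions: b3=0, b5=1, b6=1, b7=1, b9=1, b10=0, b11=0, b12=1, b13=0, b14=0, b15=0, b17=0, b18=1, b19=0, b20=0, b21=0, b22=1, b23=0, b24=0, b25=0, b26=0, b27=1, b28=0, b29=1, b30=0, b31=0.
p1 = XOR of data positions {3,5,7,9,11,13,15,17,19,21,23,25,27,29,31} = 0⊕1⊕1⊕1⊕0⊕0⊕0⊕0⊕0⊕0⊕0⊕0⊕1⊕1⊕0 = 1
p2 = XOR of data positions {3,6,7,10,11,14,15,18,19,22,23,26,27,30,31} = 0⊕1⊕1⊕0⊕0⊕0⊕0⊕1⊕0⊕1⊕0⊕0⊕1⊕0⊕0 = 1
p4 = XOR of data positions {5,6,7,12,13,14,15,20,21,22,23,28,29,30,31} = 1⊕1⊕1⊕1⊕0⊕0⊕0⊕0⊕0⊕1⊕0⊕0⊕1⊕0⊕0 = 0
p8 = XOR of data positions {9,10,11,12,13,14,15,24,25,26,27,28,29,30,31} = 1⊕0⊕0⊕1⊕0⊕0⊕0⊕0⊕0⊕0⊕1⊕0⊕1⊕0⊕0 = 0
p16 = XOR of data positions {17,18,19,20,21,22,23,24,25,26,27,28,29,30,31} = 0⊕1⊕0⊕0⊕0⊕1⊕0⊕0⊕0⊕0⊕1⊕0⊕1⊕0⊕0 = 0
Codeword b1..b31 = 1100111010010000010001000010100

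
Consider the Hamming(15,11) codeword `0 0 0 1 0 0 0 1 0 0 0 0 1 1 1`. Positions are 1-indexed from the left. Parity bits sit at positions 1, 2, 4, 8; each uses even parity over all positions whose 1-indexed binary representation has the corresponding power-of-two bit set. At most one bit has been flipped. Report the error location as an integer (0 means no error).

s1: b1⊕b3⊕b5⊕b7⊕b9⊕b11⊕b13⊕b15 = 0⊕0⊕0⊕0⊕0⊕0⊕1⊕1 = 0
s2: b2⊕b3⊕b6⊕b7⊕b10⊕b11⊕b14⊕b15 = 0⊕0⊕0⊕0⊕0⊕0⊕1⊕1 = 0
s4: b4⊕b5⊕b6⊕b7⊕b12⊕b13⊕b14⊕b15 = 1⊕0⊕0⊕0⊕0⊕1⊕1⊕1 = 0
s8: b8⊕b9⊕b10⊕b11⊕b12⊕b13⊕b14⊕b15 = 1⊕0⊕0⊕0⊕0⊕1⊕1⊕1 = 0
Syndrome (s8...s1) = 0000 → position 0 (no error).

0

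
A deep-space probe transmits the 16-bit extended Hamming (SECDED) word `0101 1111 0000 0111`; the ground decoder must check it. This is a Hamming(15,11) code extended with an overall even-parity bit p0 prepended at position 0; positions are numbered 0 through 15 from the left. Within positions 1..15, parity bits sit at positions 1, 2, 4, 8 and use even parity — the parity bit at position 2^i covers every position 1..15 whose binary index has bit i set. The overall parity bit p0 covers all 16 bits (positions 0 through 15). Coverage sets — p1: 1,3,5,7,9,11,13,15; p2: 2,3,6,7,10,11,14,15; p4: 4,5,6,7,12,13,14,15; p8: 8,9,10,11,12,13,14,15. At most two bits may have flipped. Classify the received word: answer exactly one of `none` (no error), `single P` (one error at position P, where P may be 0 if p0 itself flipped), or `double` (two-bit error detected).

single 14

s1: b1⊕b3⊕b5⊕b7⊕b9⊕b11⊕b13⊕b15 = 1⊕1⊕1⊕1⊕0⊕0⊕1⊕1 = 0
s2: b2⊕b3⊕b6⊕b7⊕b10⊕b11⊕b14⊕b15 = 0⊕1⊕1⊕1⊕0⊕0⊕1⊕1 = 1
s4: b4⊕b5⊕b6⊕b7⊕b12⊕b13⊕b14⊕b15 = 1⊕1⊕1⊕1⊕0⊕1⊕1⊕1 = 1
s8: b8⊕b9⊕b10⊕b11⊕b12⊕b13⊕b14⊕b15 = 0⊕0⊕0⊕0⊕0⊕1⊕1⊕1 = 1
Syndrome (s8...s1) = 1110 → position 14.
Overall parity (XOR of all 16 bits, including p0): 0⊕1⊕0⊕1⊕1⊕1⊕1⊕1⊕0⊕0⊕0⊕0⊕0⊕1⊕1⊕1 = 1
Overall=1, syndrome position=14 → single-bit error at position 14.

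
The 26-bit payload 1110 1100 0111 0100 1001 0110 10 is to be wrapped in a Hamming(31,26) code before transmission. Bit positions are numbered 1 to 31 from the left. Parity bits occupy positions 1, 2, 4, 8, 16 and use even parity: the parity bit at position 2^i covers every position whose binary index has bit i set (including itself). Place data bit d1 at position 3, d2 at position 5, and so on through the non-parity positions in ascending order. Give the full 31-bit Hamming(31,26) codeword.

0111110011000111101001001011010

Place data bits at non-power-of-two positions: b3=1, b5=1, b6=1, b7=0, b9=1, b10=1, b11=0, b12=0, b13=0, b14=1, b15=1, b17=1, b18=0, b19=1, b20=0, b21=0, b22=1, b23=0, b24=0, b25=1, b26=0, b27=1, b28=1, b29=0, b30=1, b31=0.
p1 = XOR of data positions {3,5,7,9,11,13,15,17,19,21,23,25,27,29,31} = 1⊕1⊕0⊕1⊕0⊕0⊕1⊕1⊕1⊕0⊕0⊕1⊕1⊕0⊕0 = 0
p2 = XOR of data positions {3,6,7,10,11,14,15,18,19,22,23,26,27,30,31} = 1⊕1⊕0⊕1⊕0⊕1⊕1⊕0⊕1⊕1⊕0⊕0⊕1⊕1⊕0 = 1
p4 = XOR of data positions {5,6,7,12,13,14,15,20,21,22,23,28,29,30,31} = 1⊕1⊕0⊕0⊕0⊕1⊕1⊕0⊕0⊕1⊕0⊕1⊕0⊕1⊕0 = 1
p8 = XOR of data positions {9,10,11,12,13,14,15,24,25,26,27,28,29,30,31} = 1⊕1⊕0⊕0⊕0⊕1⊕1⊕0⊕1⊕0⊕1⊕1⊕0⊕1⊕0 = 0
p16 = XOR of data positions {17,18,19,20,21,22,23,24,25,26,27,28,29,30,31} = 1⊕0⊕1⊕0⊕0⊕1⊕0⊕0⊕1⊕0⊕1⊕1⊕0⊕1⊕0 = 1
Codeword b1..b31 = 0111110011000111101001001011010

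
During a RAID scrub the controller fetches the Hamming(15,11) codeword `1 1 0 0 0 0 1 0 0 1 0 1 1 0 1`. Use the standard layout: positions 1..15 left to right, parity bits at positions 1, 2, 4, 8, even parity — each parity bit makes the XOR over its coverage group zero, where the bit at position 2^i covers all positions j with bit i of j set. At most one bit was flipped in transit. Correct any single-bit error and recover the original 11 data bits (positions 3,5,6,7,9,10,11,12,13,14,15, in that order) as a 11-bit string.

s1: b1⊕b3⊕b5⊕b7⊕b9⊕b11⊕b13⊕b15 = 1⊕0⊕0⊕1⊕0⊕0⊕1⊕1 = 0
s2: b2⊕b3⊕b6⊕b7⊕b10⊕b11⊕b14⊕b15 = 1⊕0⊕0⊕1⊕1⊕0⊕0⊕1 = 0
s4: b4⊕b5⊕b6⊕b7⊕b12⊕b13⊕b14⊕b15 = 0⊕0⊕0⊕1⊕1⊕1⊕0⊕1 = 0
s8: b8⊕b9⊕b10⊕b11⊕b12⊕b13⊕b14⊕b15 = 0⊕0⊕1⊕0⊕1⊕1⊕0⊕1 = 0
Syndrome (s8...s1) = 0000 → position 0 (no error).
No correction needed.
Data bits at positions 3,5,6,7,9,10,11,12,13,14,15: 00010101101

00010101101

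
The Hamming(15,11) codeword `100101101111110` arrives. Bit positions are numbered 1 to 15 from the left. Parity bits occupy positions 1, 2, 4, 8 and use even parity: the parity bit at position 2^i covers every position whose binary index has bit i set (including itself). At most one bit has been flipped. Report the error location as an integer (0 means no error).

s1: b1⊕b3⊕b5⊕b7⊕b9⊕b11⊕b13⊕b15 = 1⊕0⊕0⊕1⊕1⊕1⊕1⊕0 = 1
s2: b2⊕b3⊕b6⊕b7⊕b10⊕b11⊕b14⊕b15 = 0⊕0⊕1⊕1⊕1⊕1⊕1⊕0 = 1
s4: b4⊕b5⊕b6⊕b7⊕b12⊕b13⊕b14⊕b15 = 1⊕0⊕1⊕1⊕1⊕1⊕1⊕0 = 0
s8: b8⊕b9⊕b10⊕b11⊕b12⊕b13⊕b14⊕b15 = 0⊕1⊕1⊕1⊕1⊕1⊕1⊕0 = 0
Syndrome (s8...s1) = 0011 → position 3.

3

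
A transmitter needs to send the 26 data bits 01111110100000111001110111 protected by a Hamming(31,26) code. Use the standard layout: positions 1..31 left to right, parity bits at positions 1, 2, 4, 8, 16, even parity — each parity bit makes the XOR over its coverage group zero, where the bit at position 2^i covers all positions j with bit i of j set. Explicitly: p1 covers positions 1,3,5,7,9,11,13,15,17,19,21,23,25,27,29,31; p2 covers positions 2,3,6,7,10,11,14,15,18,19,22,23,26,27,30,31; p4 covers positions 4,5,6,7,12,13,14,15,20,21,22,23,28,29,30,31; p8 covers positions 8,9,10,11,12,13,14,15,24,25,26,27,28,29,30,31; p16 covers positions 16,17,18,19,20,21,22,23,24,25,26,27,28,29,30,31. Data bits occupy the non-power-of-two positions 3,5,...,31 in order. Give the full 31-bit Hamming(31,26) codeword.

0100111011101001000111001110111

Place data bits at non-power-of-two positions: b3=0, b5=1, b6=1, b7=1, b9=1, b10=1, b11=1, b12=0, b13=1, b14=0, b15=0, b17=0, b18=0, b19=0, b20=1, b21=1, b22=1, b23=0, b24=0, b25=1, b26=1, b27=1, b28=0, b29=1, b30=1, b31=1.
p1 = XOR of data positions {3,5,7,9,11,13,15,17,19,21,23,25,27,29,31} = 0⊕1⊕1⊕1⊕1⊕1⊕0⊕0⊕0⊕1⊕0⊕1⊕1⊕1⊕1 = 0
p2 = XOR of data positions {3,6,7,10,11,14,15,18,19,22,23,26,27,30,31} = 0⊕1⊕1⊕1⊕1⊕0⊕0⊕0⊕0⊕1⊕0⊕1⊕1⊕1⊕1 = 1
p4 = XOR of data positions {5,6,7,12,13,14,15,20,21,22,23,28,29,30,31} = 1⊕1⊕1⊕0⊕1⊕0⊕0⊕1⊕1⊕1⊕0⊕0⊕1⊕1⊕1 = 0
p8 = XOR of data positions {9,10,11,12,13,14,15,24,25,26,27,28,29,30,31} = 1⊕1⊕1⊕0⊕1⊕0⊕0⊕0⊕1⊕1⊕1⊕0⊕1⊕1⊕1 = 0
p16 = XOR of data positions {17,18,19,20,21,22,23,24,25,26,27,28,29,30,31} = 0⊕0⊕0⊕1⊕1⊕1⊕0⊕0⊕1⊕1⊕1⊕0⊕1⊕1⊕1 = 1
Codeword b1..b31 = 0100111011101001000111001110111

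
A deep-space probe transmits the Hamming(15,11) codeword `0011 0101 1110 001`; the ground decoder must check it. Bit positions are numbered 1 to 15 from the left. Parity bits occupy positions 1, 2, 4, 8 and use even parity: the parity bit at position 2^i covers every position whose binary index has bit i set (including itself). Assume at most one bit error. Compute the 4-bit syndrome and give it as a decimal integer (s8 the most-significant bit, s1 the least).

s1: b1⊕b3⊕b5⊕b7⊕b9⊕b11⊕b13⊕b15 = 0⊕1⊕0⊕0⊕1⊕1⊕0⊕1 = 0
s2: b2⊕b3⊕b6⊕b7⊕b10⊕b11⊕b14⊕b15 = 0⊕1⊕1⊕0⊕1⊕1⊕0⊕1 = 1
s4: b4⊕b5⊕b6⊕b7⊕b12⊕b13⊕b14⊕b15 = 1⊕0⊕1⊕0⊕0⊕0⊕0⊕1 = 1
s8: b8⊕b9⊕b10⊕b11⊕b12⊕b13⊕b14⊕b15 = 1⊕1⊕1⊕1⊕0⊕0⊕0⊕1 = 1
Syndrome (s8...s1) = 1110 → position 14.

14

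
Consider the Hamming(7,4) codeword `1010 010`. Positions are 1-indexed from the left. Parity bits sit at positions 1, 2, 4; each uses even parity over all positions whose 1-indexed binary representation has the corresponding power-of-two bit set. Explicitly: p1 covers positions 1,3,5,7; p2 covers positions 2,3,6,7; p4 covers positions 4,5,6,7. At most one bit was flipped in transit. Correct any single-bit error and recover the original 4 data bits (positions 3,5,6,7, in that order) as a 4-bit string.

1010

s1: b1⊕b3⊕b5⊕b7 = 1⊕1⊕0⊕0 = 0
s2: b2⊕b3⊕b6⊕b7 = 0⊕1⊕1⊕0 = 0
s4: b4⊕b5⊕b6⊕b7 = 0⊕0⊕1⊕0 = 1
Syndrome (s4...s1) = 100 → position 4.
Flip bit 4: corrected codeword = 1011010
Data bits at positions 3,5,6,7: 1010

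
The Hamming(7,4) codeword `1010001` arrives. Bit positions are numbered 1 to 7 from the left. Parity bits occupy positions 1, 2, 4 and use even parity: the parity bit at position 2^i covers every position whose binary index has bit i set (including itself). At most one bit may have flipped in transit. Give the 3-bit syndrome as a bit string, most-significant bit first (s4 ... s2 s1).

101

s1: b1⊕b3⊕b5⊕b7 = 1⊕1⊕0⊕1 = 1
s2: b2⊕b3⊕b6⊕b7 = 0⊕1⊕0⊕1 = 0
s4: b4⊕b5⊕b6⊕b7 = 0⊕0⊕0⊕1 = 1
Syndrome (s4...s1) = 101 → position 5.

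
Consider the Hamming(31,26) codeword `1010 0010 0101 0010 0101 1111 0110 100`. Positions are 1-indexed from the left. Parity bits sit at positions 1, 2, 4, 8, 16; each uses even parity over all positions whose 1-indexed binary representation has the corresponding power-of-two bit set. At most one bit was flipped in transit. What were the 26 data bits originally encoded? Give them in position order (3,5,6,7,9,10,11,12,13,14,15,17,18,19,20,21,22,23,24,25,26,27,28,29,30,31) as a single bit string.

s1: b1⊕b3⊕b5⊕b7⊕b9⊕b11⊕b13⊕b15⊕b17⊕b19⊕b21⊕b23⊕b25⊕b27⊕b29⊕b31 = 1⊕1⊕0⊕1⊕0⊕0⊕0⊕1⊕0⊕0⊕1⊕1⊕0⊕1⊕1⊕0 = 0
s2: b2⊕b3⊕b6⊕b7⊕b10⊕b11⊕b14⊕b15⊕b18⊕b19⊕b22⊕b23⊕b26⊕b27⊕b30⊕b31 = 0⊕1⊕0⊕1⊕1⊕0⊕0⊕1⊕1⊕0⊕1⊕1⊕1⊕1⊕0⊕0 = 1
s4: b4⊕b5⊕b6⊕b7⊕b12⊕b13⊕b14⊕b15⊕b20⊕b21⊕b22⊕b23⊕b28⊕b29⊕b30⊕b31 = 0⊕0⊕0⊕1⊕1⊕0⊕0⊕1⊕1⊕1⊕1⊕1⊕0⊕1⊕0⊕0 = 0
s8: b8⊕b9⊕b10⊕b11⊕b12⊕b13⊕b14⊕b15⊕b24⊕b25⊕b26⊕b27⊕b28⊕b29⊕b30⊕b31 = 0⊕0⊕1⊕0⊕1⊕0⊕0⊕1⊕1⊕0⊕1⊕1⊕0⊕1⊕0⊕0 = 1
s16: b16⊕b17⊕b18⊕b19⊕b20⊕b21⊕b22⊕b23⊕b24⊕b25⊕b26⊕b27⊕b28⊕b29⊕b30⊕b31 = 0⊕0⊕1⊕0⊕1⊕1⊕1⊕1⊕1⊕0⊕1⊕1⊕0⊕1⊕0⊕0 = 1
Syndrome (s16...s1) = 11010 → position 26.
Flip bit 26: corrected codeword = 1010001001010010010111110010100
Data bits at positions 3,5,6,7,9,10,11,12,13,14,15,17,18,19,20,21,22,23,24,25,26,27,28,29,30,31: 10010101001010111110010100

10010101001010111110010100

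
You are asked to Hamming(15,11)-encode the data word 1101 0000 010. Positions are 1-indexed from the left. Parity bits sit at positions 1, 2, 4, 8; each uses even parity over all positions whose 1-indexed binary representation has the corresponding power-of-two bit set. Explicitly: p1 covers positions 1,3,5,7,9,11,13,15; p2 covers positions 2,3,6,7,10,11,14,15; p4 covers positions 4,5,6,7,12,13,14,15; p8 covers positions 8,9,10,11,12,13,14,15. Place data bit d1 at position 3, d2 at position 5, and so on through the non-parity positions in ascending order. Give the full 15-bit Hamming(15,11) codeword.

Place data bits at non-power-of-two positions: b3=1, b5=1, b6=0, b7=1, b9=0, b10=0, b11=0, b12=0, b13=0, b14=1, b15=0.
p1 = XOR of data positions {3,5,7,9,11,13,15} = 1⊕1⊕1⊕0⊕0⊕0⊕0 = 1
p2 = XOR of data positions {3,6,7,10,11,14,15} = 1⊕0⊕1⊕0⊕0⊕1⊕0 = 1
p4 = XOR of data positions {5,6,7,12,13,14,15} = 1⊕0⊕1⊕0⊕0⊕1⊕0 = 1
p8 = XOR of data positions {9,10,11,12,13,14,15} = 0⊕0⊕0⊕0⊕0⊕1⊕0 = 1
Codeword b1..b15 = 111110110000010

111110110000010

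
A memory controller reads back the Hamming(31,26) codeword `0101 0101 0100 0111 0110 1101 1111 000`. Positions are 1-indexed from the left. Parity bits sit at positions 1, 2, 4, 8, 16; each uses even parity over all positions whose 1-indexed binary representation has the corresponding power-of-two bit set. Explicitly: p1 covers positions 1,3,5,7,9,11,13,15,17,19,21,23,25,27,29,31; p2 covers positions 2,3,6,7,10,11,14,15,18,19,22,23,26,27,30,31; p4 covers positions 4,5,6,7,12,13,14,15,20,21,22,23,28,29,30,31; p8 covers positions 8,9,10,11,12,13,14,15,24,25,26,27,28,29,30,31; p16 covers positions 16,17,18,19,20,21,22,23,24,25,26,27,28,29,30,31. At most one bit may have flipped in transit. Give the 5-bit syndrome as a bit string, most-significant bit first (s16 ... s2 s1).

s1: b1⊕b3⊕b5⊕b7⊕b9⊕b11⊕b13⊕b15⊕b17⊕b19⊕b21⊕b23⊕b25⊕b27⊕b29⊕b31 = 0⊕0⊕0⊕0⊕0⊕0⊕0⊕1⊕0⊕1⊕1⊕0⊕1⊕1⊕0⊕0 = 1
s2: b2⊕b3⊕b6⊕b7⊕b10⊕b11⊕b14⊕b15⊕b18⊕b19⊕b22⊕b23⊕b26⊕b27⊕b30⊕b31 = 1⊕0⊕1⊕0⊕1⊕0⊕1⊕1⊕1⊕1⊕1⊕0⊕1⊕1⊕0⊕0 = 0
s4: b4⊕b5⊕b6⊕b7⊕b12⊕b13⊕b14⊕b15⊕b20⊕b21⊕b22⊕b23⊕b28⊕b29⊕b30⊕b31 = 1⊕0⊕1⊕0⊕0⊕0⊕1⊕1⊕0⊕1⊕1⊕0⊕1⊕0⊕0⊕0 = 1
s8: b8⊕b9⊕b10⊕b11⊕b12⊕b13⊕b14⊕b15⊕b24⊕b25⊕b26⊕b27⊕b28⊕b29⊕b30⊕b31 = 1⊕0⊕1⊕0⊕0⊕0⊕1⊕1⊕1⊕1⊕1⊕1⊕1⊕0⊕0⊕0 = 1
s16: b16⊕b17⊕b18⊕b19⊕b20⊕b21⊕b22⊕b23⊕b24⊕b25⊕b26⊕b27⊕b28⊕b29⊕b30⊕b31 = 1⊕0⊕1⊕1⊕0⊕1⊕1⊕0⊕1⊕1⊕1⊕1⊕1⊕0⊕0⊕0 = 0
Syndrome (s16...s1) = 01101 → position 13.

01101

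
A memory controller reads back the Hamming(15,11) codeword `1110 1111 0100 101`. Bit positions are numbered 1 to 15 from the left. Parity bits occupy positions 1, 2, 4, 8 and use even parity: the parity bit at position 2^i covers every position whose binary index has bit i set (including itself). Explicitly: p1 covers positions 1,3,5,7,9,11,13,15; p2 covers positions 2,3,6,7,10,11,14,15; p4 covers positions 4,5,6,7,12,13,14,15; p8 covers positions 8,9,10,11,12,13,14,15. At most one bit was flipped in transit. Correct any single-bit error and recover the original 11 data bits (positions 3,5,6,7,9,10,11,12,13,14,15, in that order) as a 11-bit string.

s1: b1⊕b3⊕b5⊕b7⊕b9⊕b11⊕b13⊕b15 = 1⊕1⊕1⊕1⊕0⊕0⊕1⊕1 = 0
s2: b2⊕b3⊕b6⊕b7⊕b10⊕b11⊕b14⊕b15 = 1⊕1⊕1⊕1⊕1⊕0⊕0⊕1 = 0
s4: b4⊕b5⊕b6⊕b7⊕b12⊕b13⊕b14⊕b15 = 0⊕1⊕1⊕1⊕0⊕1⊕0⊕1 = 1
s8: b8⊕b9⊕b10⊕b11⊕b12⊕b13⊕b14⊕b15 = 1⊕0⊕1⊕0⊕0⊕1⊕0⊕1 = 0
Syndrome (s8...s1) = 0100 → position 4.
Flip bit 4: corrected codeword = 111111110100101
Data bits at positions 3,5,6,7,9,10,11,12,13,14,15: 11110100101

11110100101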